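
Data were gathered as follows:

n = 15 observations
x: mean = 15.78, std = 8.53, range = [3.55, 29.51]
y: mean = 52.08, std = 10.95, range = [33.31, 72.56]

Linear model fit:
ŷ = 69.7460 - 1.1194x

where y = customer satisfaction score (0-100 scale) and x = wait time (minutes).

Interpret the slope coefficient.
An increase of one minute in wait time is associated with a 1.1194 points decrease in predicted satisfaction score.

β₁ = -1.1194 is the change in predicted satisfaction score (points) per additional minute of wait time.

Interpretation:
- Wait time up by 1 minute → predicted satisfaction score decreases by 1.1194 points
- The effect is assumed constant over the observed range of x (linearity)

The intercept β₀ = 69.7460 is the predicted satisfaction score when wait time = 0; since the smallest observed x is 3.55, this is an extrapolation and mainly anchors the line.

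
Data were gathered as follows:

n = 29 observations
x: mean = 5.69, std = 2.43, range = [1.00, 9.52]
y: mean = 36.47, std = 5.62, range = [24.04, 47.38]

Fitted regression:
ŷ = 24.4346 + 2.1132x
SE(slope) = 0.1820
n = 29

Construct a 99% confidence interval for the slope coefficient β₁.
The 99% CI for β₁ is (1.6089, 2.6175)

Confidence interval for the slope:

The 99% CI for β₁ is: β̂₁ ± t*(α/2, n-2) × SE(β̂₁)

Step 1: Find critical t-value
- Confidence level = 0.99
- Degrees of freedom = n - 2 = 29 - 2 = 27
- t*(α/2, 27) = 2.7707

Step 2: Calculate margin of error
Margin = 2.7707 × 0.1820 = 0.5043

Step 3: Construct interval
CI = 2.1132 ± 0.5043
CI = (1.6089, 2.6175)

Interpretation: each one-unit increase in x is associated with a change in mean y of between 1.6089 and 2.6175, with 99% confidence.
Both endpoints are positive, so the data support a genuinely positive slope at this confidence level.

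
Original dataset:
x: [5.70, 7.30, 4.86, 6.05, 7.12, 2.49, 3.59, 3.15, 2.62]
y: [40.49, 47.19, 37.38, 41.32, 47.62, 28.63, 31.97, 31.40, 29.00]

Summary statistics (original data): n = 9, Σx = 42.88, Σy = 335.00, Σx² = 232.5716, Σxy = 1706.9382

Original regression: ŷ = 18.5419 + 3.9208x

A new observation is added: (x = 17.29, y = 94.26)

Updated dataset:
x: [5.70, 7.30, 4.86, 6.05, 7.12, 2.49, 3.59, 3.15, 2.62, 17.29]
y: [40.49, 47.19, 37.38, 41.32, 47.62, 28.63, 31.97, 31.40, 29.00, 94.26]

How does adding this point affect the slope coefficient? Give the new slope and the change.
The slope changes from 3.9208 to 4.4481 (change of +0.5273, or +13.4%).

The new point has HIGH LEVERAGE: x = 17.29 is far from the original mean x̄ = 42.88/9 ≈ 4.76 (original range [2.49, 7.30]).

Step 1: Update the sums with the new point (n goes from 9 to 10)
Σx  = 42.88 + 17.29 = 60.17
Σy  = 335.00 + 94.26 = 429.26
Σx² = 232.5716 + 17.29² = 232.5716 + 298.9441 = 531.5157
Σxy = 1706.9382 + 17.29×94.26 = 1706.9382 + 1629.7554 = 3336.6936

Step 2: Recompute the slope with b₁ = (nΣxy − ΣxΣy) / (nΣx² − (Σx)²)
Numerator   = 10×3336.6936 − 60.17×429.26 = 33366.9360 − 25828.5742 = 7538.3618
Denominator = 10×531.5157 − 60.17² = 5315.1570 − 3620.4289 = 1694.7281
b₁(new) = 7538.3618 / 1694.7281 = 4.4481

(Same formula on the original sums: (9×1706.9382 − 42.88×335.00) / (9×232.5716 − 42.88²) = 997.6438 / 254.4500 = 3.9208, matching the given fit.)

Step 3: Change in slope
Δβ₁ = 4.4481 − 3.9208 = +0.5273
Relative change = +0.5273 / 3.9208 × 100% = +13.4%
→ the slope increases when the point is added.

A high-leverage point only changes the slope if it is off the original line; here y = 94.26 is above the original trend, so the slope increases.
In practice: refit with and without it and report both if conclusions differ.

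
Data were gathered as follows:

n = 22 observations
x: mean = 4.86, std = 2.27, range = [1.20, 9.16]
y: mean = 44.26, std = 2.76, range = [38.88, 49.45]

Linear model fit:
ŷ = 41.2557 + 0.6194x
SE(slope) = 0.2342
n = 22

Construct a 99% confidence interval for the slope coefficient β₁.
The 99% CI for β₁ is (-0.0470, 1.2858)

Confidence interval for the slope:

The 99% CI for β₁ is: β̂₁ ± t*(α/2, n-2) × SE(β̂₁)

Step 1: Find critical t-value
- Confidence level = 0.99
- Degrees of freedom = n - 2 = 22 - 2 = 20
- t*(α/2, 20) = 2.8453

Step 2: Calculate margin of error
Margin = 2.8453 × 0.2342 = 0.6664

Step 3: Construct interval
CI = 0.6194 ± 0.6664
CI = (-0.0470, 1.2858)

Interpretation: each one-unit increase in x is associated with a change in mean y of between -0.0470 and 1.2858, with 99% confidence.
Because 0 lies inside the interval, a two-sided test at α = 0.01 would fail to reject H₀: β₁ = 0.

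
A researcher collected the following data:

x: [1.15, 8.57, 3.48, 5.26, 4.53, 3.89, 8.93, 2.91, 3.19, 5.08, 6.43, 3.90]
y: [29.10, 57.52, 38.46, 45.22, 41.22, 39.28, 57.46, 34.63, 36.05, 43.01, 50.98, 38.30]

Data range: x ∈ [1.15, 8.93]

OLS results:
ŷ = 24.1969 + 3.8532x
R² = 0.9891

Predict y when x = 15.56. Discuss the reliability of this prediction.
ŷ = 84.1527 (extrapolation — x = 15.56 lies outside [1.15, 8.93], so reliability is low).

Prediction calculation:
ŷ = 24.1969 + 3.8532 × 15.56
ŷ = 84.1527

Reliability:
- Data range: x ∈ [1.15, 8.93]
- Prediction point: x = 15.56 is 6.63 units above the observed range → this is EXTRAPOLATION, not interpolation

Why that matters here:
- R² describes fit only over the sampled x values; it says nothing about behaviour beyond them
- There are no observations near this x to validate the fitted line there
- Real relationships often flatten, saturate, or turn nonlinear at extremes

A defensible statement: 'if the linear trend continued to x = 15.56, y would be about 84.1527' — the premise is untested.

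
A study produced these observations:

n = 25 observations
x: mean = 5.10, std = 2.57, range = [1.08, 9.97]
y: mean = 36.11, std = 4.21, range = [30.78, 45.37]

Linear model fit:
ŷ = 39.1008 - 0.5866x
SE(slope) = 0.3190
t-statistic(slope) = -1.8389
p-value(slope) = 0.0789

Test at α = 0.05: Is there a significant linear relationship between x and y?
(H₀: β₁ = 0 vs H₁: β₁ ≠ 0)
Fail to reject H₀: p-value = 0.0789 ≥ α = 0.05. The linear relationship is not significant at the 5% level.

Hypothesis test for the slope coefficient:

H₀: β₁ = 0 (no linear relationship)
H₁: β₁ ≠ 0 (linear relationship exists)

Test statistic: t = β̂₁ / SE(β̂₁) = -0.5866 / 0.3190 = -1.8389

p = 0.0789: how often a slope estimate this far from 0 (in SE units) would arise by chance if β₁ were truly 0.

Decision rule: reject H₀ if p-value < α.
p-value = 0.0789 ≥ α = 0.05 → fail to reject H₀.

At α = 0.05 the data do not provide convincing evidence of a nonzero slope.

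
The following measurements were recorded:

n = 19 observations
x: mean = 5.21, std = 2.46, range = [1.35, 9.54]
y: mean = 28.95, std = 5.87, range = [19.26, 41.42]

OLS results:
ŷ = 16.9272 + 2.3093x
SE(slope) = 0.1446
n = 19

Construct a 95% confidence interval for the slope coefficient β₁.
The 95% CI for β₁ is (2.0042, 2.6144)

Confidence interval for the slope:

The 95% CI for β₁ is: β̂₁ ± t*(α/2, n-2) × SE(β̂₁)

Step 1: Find critical t-value
- Confidence level = 0.95
- Degrees of freedom = n - 2 = 19 - 2 = 17
- t*(α/2, 17) = 2.1098

Step 2: Calculate margin of error
Margin = 2.1098 × 0.1446 = 0.3051

Step 3: Construct interval
CI = 2.3093 ± 0.3051
CI = (2.0042, 2.6144)

Interpretation: We are 95% confident that the true slope β₁ lies between 2.0042 and 2.6144.
Since 0 is outside the interval, a two-sided test at α = 0.05 would reject H₀: β₁ = 0.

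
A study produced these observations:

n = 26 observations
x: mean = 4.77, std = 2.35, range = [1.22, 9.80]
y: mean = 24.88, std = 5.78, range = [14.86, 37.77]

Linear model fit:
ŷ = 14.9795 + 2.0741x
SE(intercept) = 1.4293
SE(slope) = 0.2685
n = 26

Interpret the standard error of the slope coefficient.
SE(slope) = 0.2685 measures the uncertainty in the estimated slope. The coefficient is estimated precisely (SE/|β̂₁| = 12.9%).

SE(β̂₁) = s / √Sxx, where s is the residual standard deviation and Sxx = Σ(x − x̄)². It is the yardstick for how far β̂₁ = 2.0741 could plausibly be from the true slope.

Relative precision:
- SE / |β̂₁| = 0.2685 / 2.0741 = 12.9%
- Rule of thumb (under 20%: precise; 20% to under 50%: moderately precise; 50% or more: imprecise) → precise

Link to interval estimation: a confidence interval for β₁ is β̂₁ ± t* × 0.2685, so SE sets the half-width per unit of t*.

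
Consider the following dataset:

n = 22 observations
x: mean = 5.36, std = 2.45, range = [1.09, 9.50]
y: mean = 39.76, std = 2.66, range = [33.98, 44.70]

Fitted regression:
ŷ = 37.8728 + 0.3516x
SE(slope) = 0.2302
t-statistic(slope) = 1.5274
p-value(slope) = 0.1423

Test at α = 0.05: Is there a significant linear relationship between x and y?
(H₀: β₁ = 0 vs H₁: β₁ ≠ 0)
p-value = 0.1423 ≥ α = 0.05, so we fail to reject H₀. The relationship is not significant.

Hypothesis test for the slope coefficient:

H₀: β₁ = 0 (no linear relationship)
H₁: β₁ ≠ 0 (linear relationship exists)

Test statistic: t = β̂₁ / SE(β̂₁) = 0.3516 / 0.2302 = 1.5274

With df = 20, the two-sided p-value for |t| = 1.5274 is 0.1423.

Decision rule: reject H₀ if p-value < α.
p-value = 0.1423 ≥ α = 0.05 → fail to reject H₀.

At α = 0.05 the data do not provide convincing evidence of a nonzero slope.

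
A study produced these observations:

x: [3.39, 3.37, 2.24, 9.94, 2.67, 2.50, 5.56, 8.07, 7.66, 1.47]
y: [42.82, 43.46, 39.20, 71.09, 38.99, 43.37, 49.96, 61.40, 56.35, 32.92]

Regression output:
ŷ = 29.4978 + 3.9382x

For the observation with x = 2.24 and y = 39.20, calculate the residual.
Residual = 0.8806

The residual is the difference between the actual value and the predicted value:

Residual = y - ŷ

Step 1: Calculate predicted value
ŷ = 29.4978 + 3.9382 × 2.24
ŷ = 38.3194

Step 2: Calculate residual
Residual = 39.20 - 38.3194
Residual = 0.8806

Interpretation: the model underestimates the actual value by 0.8806 at this point (positive residual → observation lies above the fitted line).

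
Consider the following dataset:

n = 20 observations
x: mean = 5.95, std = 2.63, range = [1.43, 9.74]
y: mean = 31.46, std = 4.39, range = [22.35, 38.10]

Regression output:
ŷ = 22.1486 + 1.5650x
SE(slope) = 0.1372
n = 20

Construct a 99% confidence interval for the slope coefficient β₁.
The 99% CI for β₁ is (1.1701, 1.9599)

Confidence interval for the slope:

The 99% CI for β₁ is: β̂₁ ± t*(α/2, n-2) × SE(β̂₁)

Step 1: Find critical t-value
- Confidence level = 0.99
- Degrees of freedom = n - 2 = 20 - 2 = 18
- t*(α/2, 18) = 2.8784

Step 2: Calculate margin of error
Margin = 2.8784 × 0.1372 = 0.3949

Step 3: Construct interval
CI = 1.5650 ± 0.3949
CI = (1.1701, 1.9599)

Interpretation: We are 99% confident that the true slope β₁ lies between 1.1701 and 1.9599.
Both endpoints are positive, so the data support a genuinely positive slope at this confidence level.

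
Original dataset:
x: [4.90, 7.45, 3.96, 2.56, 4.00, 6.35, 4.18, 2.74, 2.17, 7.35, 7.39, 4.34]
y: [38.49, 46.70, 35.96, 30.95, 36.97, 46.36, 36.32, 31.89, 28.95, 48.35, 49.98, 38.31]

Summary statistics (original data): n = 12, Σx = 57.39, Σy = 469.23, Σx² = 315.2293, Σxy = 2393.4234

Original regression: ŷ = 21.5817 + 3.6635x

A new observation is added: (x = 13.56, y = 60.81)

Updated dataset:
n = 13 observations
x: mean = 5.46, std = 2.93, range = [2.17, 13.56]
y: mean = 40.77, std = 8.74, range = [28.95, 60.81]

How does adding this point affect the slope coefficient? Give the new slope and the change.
The slope changes from 3.6635 to 2.9068 (change of -0.7567, or -20.7%).

The new point has HIGH LEVERAGE: x = 13.56 is far from the original mean x̄ = 57.39/12 ≈ 4.78 (original range [2.17, 7.45]).

Step 1: Update the sums with the new point (n goes from 12 to 13)
Σx  = 57.39 + 13.56 = 70.95
Σy  = 469.23 + 60.81 = 530.04
Σx² = 315.2293 + 13.56² = 315.2293 + 183.8736 = 499.1029
Σxy = 2393.4234 + 13.56×60.81 = 2393.4234 + 824.5836 = 3218.0070

Step 2: Recompute the slope with b₁ = (nΣxy − ΣxΣy) / (nΣx² − (Σx)²)
Numerator   = 13×3218.0070 − 70.95×530.04 = 41834.0910 − 37606.3380 = 4227.7530
Denominator = 13×499.1029 − 70.95² = 6488.3377 − 5033.9025 = 1454.4352
b₁(new) = 4227.7530 / 1454.4352 = 2.9068

(Same formula on the original sums: (12×2393.4234 − 57.39×469.23) / (12×315.2293 − 57.39²) = 1791.9711 / 489.1395 = 3.6635, matching the given fit.)

Step 3: Change in slope
Δβ₁ = 2.9068 − 3.6635 = -0.7567
Relative change = -0.7567 / 3.6635 × 100% = -20.7%
→ the slope decreases when the point is added.

Because the point sits below the extension of the original line at a high-leverage x, it tilts the fit down.
In practice: investigate whether it comes from the same population as the rest of the sample; check such a point for data-entry or measurement error.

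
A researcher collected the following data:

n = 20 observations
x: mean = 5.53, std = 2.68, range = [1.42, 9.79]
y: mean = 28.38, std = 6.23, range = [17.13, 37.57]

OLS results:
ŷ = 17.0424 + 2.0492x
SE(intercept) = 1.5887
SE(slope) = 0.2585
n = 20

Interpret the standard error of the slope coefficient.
SE(slope) = 0.2585 measures the uncertainty in the estimated slope. The coefficient is estimated precisely (SE/|β̂₁| = 12.6%).

SE(β̂₁) = 0.2585 says: if we drew many samples of n = 20 from the same population and refit each time, the fitted slopes would scatter with a standard deviation of roughly 0.2585 around the true β₁.

Relative precision:
- SE / |β̂₁| = 0.2585 / 2.0492 = 12.6%
- Rule of thumb (under 20%: precise; 20% to under 50%: moderately precise; 50% or more: imprecise) → precise

Link to interval estimation: a confidence interval for β₁ is β̂₁ ± t* × 0.2585, so SE sets the half-width per unit of t*.

What drives SE(β̂₁): larger n (here n = 20) → smaller SE; wider spread of x values → smaller SE.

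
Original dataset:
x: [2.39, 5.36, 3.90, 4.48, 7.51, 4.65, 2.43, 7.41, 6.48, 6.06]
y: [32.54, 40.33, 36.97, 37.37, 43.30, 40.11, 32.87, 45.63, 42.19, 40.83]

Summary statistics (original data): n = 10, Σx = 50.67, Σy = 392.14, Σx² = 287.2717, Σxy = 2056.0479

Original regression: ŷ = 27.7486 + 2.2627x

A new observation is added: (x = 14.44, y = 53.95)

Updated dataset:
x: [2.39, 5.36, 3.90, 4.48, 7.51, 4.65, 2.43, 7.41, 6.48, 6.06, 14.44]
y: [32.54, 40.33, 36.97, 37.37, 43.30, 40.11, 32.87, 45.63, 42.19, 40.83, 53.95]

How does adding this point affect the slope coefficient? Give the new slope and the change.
Adding the point moves β₁ from 2.2627 to 1.7631, i.e. it decreases by 0.4996 (-22.1%).

x = 14.44 lies well outside the original x-range [2.39, 7.51] (x̄ ≈ 5.07), so this observation has high leverage and can move the slope substantially.

Step 1: Update the sums with the new point (n goes from 10 to 11)
Σx  = 50.67 + 14.44 = 65.11
Σy  = 392.14 + 53.95 = 446.09
Σx² = 287.2717 + 14.44² = 287.2717 + 208.5136 = 495.7853
Σxy = 2056.0479 + 14.44×53.95 = 2056.0479 + 779.0380 = 2835.0859

Step 2: Recompute the slope with b₁ = (nΣxy − ΣxΣy) / (nΣx² − (Σx)²)
Numerator   = 11×2835.0859 − 65.11×446.09 = 31185.9449 − 29044.9199 = 2141.0250
Denominator = 11×495.7853 − 65.11² = 5453.6383 − 4239.3121 = 1214.3262
b₁(new) = 2141.0250 / 1214.3262 = 1.7631

(Same formula on the original sums: (10×2056.0479 − 50.67×392.14) / (10×287.2717 − 50.67²) = 690.7452 / 305.2681 = 2.2627, matching the given fit.)

Step 3: Change in slope
Δβ₁ = 1.7631 − 2.2627 = -0.4996
Relative change = -0.4996 / 2.2627 × 100% = -22.1%
→ the slope decreases when the point is added.

A high-leverage point only changes the slope if it is off the original line; here y = 53.95 is below the original trend, so the slope decreases.
In practice: investigate whether it comes from the same population as the rest of the sample; check such a point for data-entry or measurement error.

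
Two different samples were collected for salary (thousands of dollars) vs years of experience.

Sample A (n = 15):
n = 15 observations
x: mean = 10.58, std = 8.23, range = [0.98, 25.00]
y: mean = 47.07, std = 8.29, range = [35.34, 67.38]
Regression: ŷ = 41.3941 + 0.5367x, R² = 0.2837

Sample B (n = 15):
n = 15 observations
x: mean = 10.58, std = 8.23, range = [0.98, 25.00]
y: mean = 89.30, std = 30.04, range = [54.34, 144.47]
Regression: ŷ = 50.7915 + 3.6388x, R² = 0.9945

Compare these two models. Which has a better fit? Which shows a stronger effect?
Model B has the better fit (R² = 0.9945 vs 0.2837). Model B shows the stronger effect (|β₁| = 3.6388 vs 0.5367).

Model Comparison:

Goodness of fit (R²):
- Model A: R² = 0.2837 → 28.37% of variance in salary explained
- Model B: R² = 0.9945 → 99.45% of variance in salary explained
- 0.9945 > 0.2837 → Model B has the better fit

Which has the larger per-year effect? (|β₁|)
- Model A: β₁ = 0.5367 → predicted salary rises 0.5367 thousand dollars per additional year of experience
- Model B: β₁ = 3.6388 → predicted salary rises 3.6388 thousand dollars per additional year of experience
- |0.5367| < |3.6388| → Model B shows the stronger marginal effect

Note: A steeper slope doesn't make a better model if the scatter around the line is large.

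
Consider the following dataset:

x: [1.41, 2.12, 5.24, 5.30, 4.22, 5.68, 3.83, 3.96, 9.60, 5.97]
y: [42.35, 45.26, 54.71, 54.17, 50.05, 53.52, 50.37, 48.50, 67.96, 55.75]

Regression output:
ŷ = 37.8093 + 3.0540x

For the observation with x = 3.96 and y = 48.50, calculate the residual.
Residual = -1.4031

The residual is the difference between the actual value and the predicted value:

Residual = y - ŷ

Step 1: Calculate predicted value
ŷ = 37.8093 + 3.0540 × 3.96
ŷ = 49.9031

Step 2: Calculate residual
Residual = 48.50 - 49.9031
Residual = -1.4031

Interpretation: the model overestimates the actual value by 1.4031 at this point (negative residual → observation lies below the fitted line).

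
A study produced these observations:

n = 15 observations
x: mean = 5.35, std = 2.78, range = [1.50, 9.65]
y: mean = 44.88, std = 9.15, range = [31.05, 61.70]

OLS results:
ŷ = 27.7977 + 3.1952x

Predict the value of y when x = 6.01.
ŷ = 47.0009

Plug x = 6.01 into the fitted line:

ŷ = 27.7977 + 3.1952 × 6.01
ŷ = 27.7977 + 19.2032
ŷ = 47.0009

This is the fitted mean response at that x — an individual observation would come with a wider prediction interval.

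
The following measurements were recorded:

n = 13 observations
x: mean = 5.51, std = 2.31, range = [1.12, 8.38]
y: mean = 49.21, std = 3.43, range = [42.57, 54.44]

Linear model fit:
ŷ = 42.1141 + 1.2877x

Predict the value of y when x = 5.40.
ŷ = 49.0677

Plug x = 5.40 into the fitted line:

ŷ = 42.1141 + 1.2877 × 5.40
ŷ = 42.1141 + 6.9536
ŷ = 49.0677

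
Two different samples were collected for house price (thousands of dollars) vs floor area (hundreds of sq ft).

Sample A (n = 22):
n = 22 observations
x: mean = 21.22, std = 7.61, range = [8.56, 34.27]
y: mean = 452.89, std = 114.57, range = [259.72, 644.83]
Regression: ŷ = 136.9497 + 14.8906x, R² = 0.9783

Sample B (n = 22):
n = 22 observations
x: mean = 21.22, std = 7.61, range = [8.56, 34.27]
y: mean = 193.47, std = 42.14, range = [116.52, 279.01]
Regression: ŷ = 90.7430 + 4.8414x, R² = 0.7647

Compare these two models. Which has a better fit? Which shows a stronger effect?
Model A has the better fit (R² = 0.9783 vs 0.7647). Model A shows the stronger effect (|β₁| = 14.8906 vs 4.8414).

Model Comparison:

Which explains more variance? (R²)
- Model A: R² = 0.9783 → 97.83% of variance in house price explained
- Model B: R² = 0.7647 → 76.47% of variance in house price explained
- 0.9783 > 0.7647 → Model A has the better fit

Effect size (slope magnitude):
- Model A: β₁ = 14.8906 → predicted house price rises 14.8906 thousand dollars per additional hundred sq ft of floor area
- Model B: β₁ = 4.8414 → predicted house price rises 4.8414 thousand dollars per additional hundred sq ft of floor area
- |14.8906| > |4.8414| → Model A shows the stronger marginal effect

Note: A better fit (higher R²) doesn't necessarily mean a more important relationship.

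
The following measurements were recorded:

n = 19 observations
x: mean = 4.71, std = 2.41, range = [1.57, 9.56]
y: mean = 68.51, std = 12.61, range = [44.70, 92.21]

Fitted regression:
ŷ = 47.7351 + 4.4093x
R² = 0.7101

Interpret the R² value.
R² = 0.7101 means 71.01% of the variation in y is explained by the linear relationship with x. This indicates a strong fit.

R² = 1 − SS_res/SS_tot compares the residual scatter to the total scatter of y about its mean.

Here R² = 0.7101:
- Explained: 71.01% of the variation in y
- Unexplained (residual): 100% − 71.01% = 28.99%
- Rule of thumb (below 0.3 weak; 0.3 to below 0.7 moderate; 0.7 and above strong) → strong

Calculation: R² = 1 − (SS_res / SS_tot), where SS_res is the sum of squared residuals and SS_tot the total sum of squares.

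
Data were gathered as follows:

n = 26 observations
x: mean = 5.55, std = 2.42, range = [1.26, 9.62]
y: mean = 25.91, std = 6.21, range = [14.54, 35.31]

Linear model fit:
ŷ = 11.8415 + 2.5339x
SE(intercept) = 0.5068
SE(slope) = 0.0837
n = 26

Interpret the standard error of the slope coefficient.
The slope 2.5339 is pinned down to within about ±0.0837 (one SE) by these data — relative uncertainty 3.3%, i.e. precise.

SE(β̂₁) = s / √Sxx, where s is the residual standard deviation and Sxx = Σ(x − x̄)². It is the yardstick for how far β̂₁ = 2.5339 could plausibly be from the true slope.

Relative precision:
- SE / |β̂₁| = 0.0837 / 2.5339 = 3.3%
- Rule of thumb (under 20%: precise; 20% to under 50%: moderately precise; 50% or more: imprecise) → precise

Rough 95% range (±2 SE): 2.5339 ± 0.1674 → (2.3665, 2.7013).

What drives SE(β̂₁): wider spread of x values → smaller SE; larger n (here n = 26) → smaller SE; more residual scatter → larger SE.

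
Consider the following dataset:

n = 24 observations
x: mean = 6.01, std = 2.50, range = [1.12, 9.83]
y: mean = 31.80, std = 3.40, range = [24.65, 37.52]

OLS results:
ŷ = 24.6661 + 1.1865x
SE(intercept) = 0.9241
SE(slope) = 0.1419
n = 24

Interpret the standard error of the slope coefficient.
The slope 1.1865 is pinned down to within about ±0.1419 (one SE) by these data — relative uncertainty 12.0%, i.e. precise.

What SE measures:
- The standard error quantifies the sampling variability of the coefficient estimate
- It is the estimated standard deviation of β̂₁ across hypothetical repeated samples of the same size
- Smaller SE → more precise estimate

Relative precision:
- SE / |β̂₁| = 0.1419 / 1.1865 = 12.0%
- Rule of thumb (under 20%: precise; 20% to under 50%: moderately precise; 50% or more: imprecise) → precise

Rough 95% range (±2 SE): 1.1865 ± 0.2838 → (0.9027, 1.4703).

What drives SE(β̂₁): wider spread of x values → smaller SE; more residual scatter → larger SE; larger n (here n = 24) → smaller SE.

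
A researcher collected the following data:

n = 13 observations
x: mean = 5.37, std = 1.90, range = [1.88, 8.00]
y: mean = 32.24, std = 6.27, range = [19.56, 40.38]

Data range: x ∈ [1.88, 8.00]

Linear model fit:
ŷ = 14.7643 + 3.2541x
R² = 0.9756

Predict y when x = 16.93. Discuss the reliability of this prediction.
ŷ = 69.8562, but this is extrapolation (above the data range [1.88, 8.00]) and may be unreliable.

Prediction calculation:
ŷ = 14.7643 + 3.2541 × 16.93
ŷ = 69.8562

Reliability:
- Data range: x ∈ [1.88, 8.00]
- Prediction point: x = 16.93 is 8.93 units above the observed range → this is EXTRAPOLATION, not interpolation

Why that matters here:
- Real relationships often flatten, saturate, or turn nonlinear at extremes
- The standard error of prediction grows with (x − x̄)², and x = 16.93 is far from x̄ = 5.37

The R² = 0.9756 only validates the fit within [1.88, 8.00]; treat ŷ = 69.8562 with caution.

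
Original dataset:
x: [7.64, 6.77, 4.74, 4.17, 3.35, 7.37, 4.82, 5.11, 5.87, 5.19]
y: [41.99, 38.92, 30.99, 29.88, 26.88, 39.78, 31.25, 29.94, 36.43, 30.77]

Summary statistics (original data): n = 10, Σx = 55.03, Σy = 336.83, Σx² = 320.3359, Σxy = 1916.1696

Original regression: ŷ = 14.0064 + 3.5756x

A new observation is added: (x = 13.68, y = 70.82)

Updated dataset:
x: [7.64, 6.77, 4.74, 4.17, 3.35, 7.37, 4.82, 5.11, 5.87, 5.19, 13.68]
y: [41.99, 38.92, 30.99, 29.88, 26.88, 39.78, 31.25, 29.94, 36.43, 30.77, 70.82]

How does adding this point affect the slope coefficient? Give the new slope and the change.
The slope changes from 3.5756 to 4.3256 (change of +0.7500, or +21.0%).

x = 13.68 lies well outside the original x-range [3.35, 7.64] (x̄ ≈ 5.50), so this observation has high leverage and can move the slope substantially.

Step 1: Update the sums with the new point (n goes from 10 to 11)
Σx  = 55.03 + 13.68 = 68.71
Σy  = 336.83 + 70.82 = 407.65
Σx² = 320.3359 + 13.68² = 320.3359 + 187.1424 = 507.4783
Σxy = 1916.1696 + 13.68×70.82 = 1916.1696 + 968.8176 = 2884.9872

Step 2: Recompute the slope with b₁ = (nΣxy − ΣxΣy) / (nΣx² − (Σx)²)
Numerator   = 11×2884.9872 − 68.71×407.65 = 31734.8592 − 28009.6315 = 3725.2277
Denominator = 11×507.4783 − 68.71² = 5582.2613 − 4721.0641 = 861.1972
b₁(new) = 3725.2277 / 861.1972 = 4.3256

(Same formula on the original sums: (10×1916.1696 − 55.03×336.83) / (10×320.3359 − 55.03²) = 625.9411 / 175.0581 = 3.5756, matching the given fit.)

Step 3: Change in slope
Δβ₁ = 4.3256 − 3.5756 = +0.7500
Relative change = +0.7500 / 3.5756 × 100% = +21.0%
→ the slope increases when the point is added.

Because the point sits above the extension of the original line at a high-leverage x, it tilts the fit up.
In practice: refit with and without it and report both if conclusions differ.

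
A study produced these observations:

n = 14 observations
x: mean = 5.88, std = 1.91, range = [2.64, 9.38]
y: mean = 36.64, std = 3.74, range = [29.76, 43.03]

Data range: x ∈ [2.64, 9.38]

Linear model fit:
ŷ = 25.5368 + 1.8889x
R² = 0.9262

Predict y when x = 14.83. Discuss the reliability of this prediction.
ŷ = 53.5492, but this is extrapolation (above the data range [2.64, 9.38]) and may be unreliable.

Prediction calculation:
ŷ = 25.5368 + 1.8889 × 14.83
ŷ = 53.5492

Reliability:
- Data range: x ∈ [2.64, 9.38]
- Prediction point: x = 14.83 is 5.45 units above the observed range → this is EXTRAPOLATION, not interpolation

Why that matters here:
- R² describes fit only over the sampled x values; it says nothing about behaviour beyond them
- The linear relationship may not hold outside the observed range
- Real relationships often flatten, saturate, or turn nonlinear at extremes

Report the number if required, but flag clearly that it is an extrapolation.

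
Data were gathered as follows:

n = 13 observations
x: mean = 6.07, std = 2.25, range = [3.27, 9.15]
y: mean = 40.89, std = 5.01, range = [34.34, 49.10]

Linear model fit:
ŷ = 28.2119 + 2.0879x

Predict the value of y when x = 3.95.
ŷ = 36.4591

To predict y for x = 3.95, substitute into the regression equation:

ŷ = 28.2119 + 2.0879 × 3.95
ŷ = 28.2119 + 8.2472
ŷ = 36.4591

This is the fitted mean response at that x — an individual observation would come with a wider prediction interval.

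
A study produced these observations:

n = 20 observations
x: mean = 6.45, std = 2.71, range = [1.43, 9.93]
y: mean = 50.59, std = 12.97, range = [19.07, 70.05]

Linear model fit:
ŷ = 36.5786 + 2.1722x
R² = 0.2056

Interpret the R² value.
R² = 0.2056 means 20.56% of the variation in y is explained by the linear relationship with x. This indicates a weak fit.

R² (coefficient of determination) measures the proportion of variance in y explained by the regression model.

Here R² = 0.2056:
- Explained: 20.56% of the variation in y
- Unexplained (residual): 100% − 20.56% = 79.44%
- Rule of thumb (below 0.3 weak; 0.3 to below 0.7 moderate; 0.7 and above strong) → weak

Calculation: R² = 1 − (SS_res / SS_tot), where SS_res is the sum of squared residuals and SS_tot the total sum of squares.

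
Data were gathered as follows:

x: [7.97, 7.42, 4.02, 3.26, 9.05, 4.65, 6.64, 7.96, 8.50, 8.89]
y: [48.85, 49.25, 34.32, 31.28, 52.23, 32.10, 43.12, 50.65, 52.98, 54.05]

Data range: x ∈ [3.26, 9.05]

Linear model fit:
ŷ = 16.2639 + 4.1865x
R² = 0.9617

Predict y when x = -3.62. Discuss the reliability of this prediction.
ŷ = 1.1088 (extrapolation — x = -3.62 lies outside [3.26, 9.05], so reliability is low).

Prediction calculation:
ŷ = 16.2639 + 4.1865 × (-3.62)
ŷ = 1.1088

Reliability:
- Data range: x ∈ [3.26, 9.05]
- Prediction point: x = -3.62 is 6.88 units below the observed range → this is EXTRAPOLATION, not interpolation

Why that matters here:
- The standard error of prediction grows with (x − x̄)², and x = -3.62 is far from x̄ = 6.84
- The linear relationship may not hold outside the observed range
- Real relationships often flatten, saturate, or turn nonlinear at extremes

Report the number if required, but flag clearly that it is an extrapolation.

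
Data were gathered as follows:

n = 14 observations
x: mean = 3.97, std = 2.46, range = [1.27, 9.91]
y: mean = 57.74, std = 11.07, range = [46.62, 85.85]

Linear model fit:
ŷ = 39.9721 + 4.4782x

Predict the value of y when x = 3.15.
ŷ = 54.0784

x = 3.15 lies inside the observed range [1.27, 9.91], so the fitted equation applies directly:

ŷ = 39.9721 + 4.4782 × 3.15
ŷ = 39.9721 + 14.1063
ŷ = 54.0784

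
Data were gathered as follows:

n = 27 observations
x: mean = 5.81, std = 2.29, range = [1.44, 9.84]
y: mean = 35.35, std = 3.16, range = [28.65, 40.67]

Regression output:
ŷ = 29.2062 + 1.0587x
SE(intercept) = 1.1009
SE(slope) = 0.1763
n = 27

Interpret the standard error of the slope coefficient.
SE(β̂₁) = 0.1763 is the estimated standard deviation of the slope estimate across repeated samples; relative to β̂₁ = 1.0587 that is 16.7%, a precise estimate.

What SE measures:
- The standard error quantifies the sampling variability of the coefficient estimate
- It is the estimated standard deviation of β̂₁ across hypothetical repeated samples of the same size
- Smaller SE → more precise estimate

Relative precision:
- SE / |β̂₁| = 0.1763 / 1.0587 = 16.7%
- Rule of thumb (under 20%: precise; 20% to under 50%: moderately precise; 50% or more: imprecise) → precise

Rough 95% range (±2 SE): 1.0587 ± 0.3526 → (0.7061, 1.4113).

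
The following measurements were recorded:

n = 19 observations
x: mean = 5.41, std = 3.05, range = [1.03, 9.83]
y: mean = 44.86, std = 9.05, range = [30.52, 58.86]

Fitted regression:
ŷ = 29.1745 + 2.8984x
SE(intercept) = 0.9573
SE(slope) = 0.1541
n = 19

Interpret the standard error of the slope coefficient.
SE(slope) = 0.1541 measures the uncertainty in the estimated slope. The coefficient is estimated precisely (SE/|β̂₁| = 5.3%).

SE(β̂₁) = 0.1541 says: if we drew many samples of n = 19 from the same population and refit each time, the fitted slopes would scatter with a standard deviation of roughly 0.1541 around the true β₁.

Relative precision:
- SE / |β̂₁| = 0.1541 / 2.8984 = 5.3%
- Rule of thumb (under 20%: precise; 20% to under 50%: moderately precise; 50% or more: imprecise) → precise

Rough 95% range (±2 SE): 2.8984 ± 0.3082 → (2.5902, 3.2066).

What drives SE(β̂₁): larger n (here n = 19) → smaller SE; wider spread of x values → smaller SE; more residual scatter → larger SE.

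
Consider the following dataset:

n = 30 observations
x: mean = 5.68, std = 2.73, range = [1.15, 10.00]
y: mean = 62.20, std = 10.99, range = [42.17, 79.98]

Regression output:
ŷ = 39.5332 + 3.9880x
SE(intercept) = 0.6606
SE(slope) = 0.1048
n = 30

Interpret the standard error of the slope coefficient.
SE(β̂₁) = 0.1048 is the estimated standard deviation of the slope estimate across repeated samples; relative to β̂₁ = 3.9880 that is 2.6%, a precise estimate.

SE(β̂₁) = s / √Sxx, where s is the residual standard deviation and Sxx = Σ(x − x̄)². It is the yardstick for how far β̂₁ = 3.9880 could plausibly be from the true slope.

Relative precision:
- SE / |β̂₁| = 0.1048 / 3.9880 = 2.6%
- Rule of thumb (under 20%: precise; 20% to under 50%: moderately precise; 50% or more: imprecise) → precise

Rough 95% range (±2 SE): 3.9880 ± 0.2096 → (3.7784, 4.1976).

What drives SE(β̂₁): larger n (here n = 30) → smaller SE; more residual scatter → larger SE; wider spread of x values → smaller SE.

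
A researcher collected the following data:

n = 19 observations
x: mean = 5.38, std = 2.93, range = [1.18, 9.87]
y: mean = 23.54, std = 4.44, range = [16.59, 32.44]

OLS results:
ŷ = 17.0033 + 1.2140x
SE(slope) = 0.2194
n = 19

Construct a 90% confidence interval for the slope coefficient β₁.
The 90% CI for β₁ is (0.8323, 1.5957)

Confidence interval for the slope:

The 90% CI for β₁ is: β̂₁ ± t*(α/2, n-2) × SE(β̂₁)

Step 1: Find critical t-value
- Confidence level = 0.9
- Degrees of freedom = n - 2 = 19 - 2 = 17
- t*(α/2, 17) = 1.7396

Step 2: Calculate margin of error
Margin = 1.7396 × 0.2194 = 0.3817

Step 3: Construct interval
CI = 1.2140 ± 0.3817
CI = (0.8323, 1.5957)

Interpretation: each one-unit increase in x is associated with a change in mean y of between 0.8323 and 1.5957, with 90% confidence.
The interval does not include 0, suggesting a significant linear relationship.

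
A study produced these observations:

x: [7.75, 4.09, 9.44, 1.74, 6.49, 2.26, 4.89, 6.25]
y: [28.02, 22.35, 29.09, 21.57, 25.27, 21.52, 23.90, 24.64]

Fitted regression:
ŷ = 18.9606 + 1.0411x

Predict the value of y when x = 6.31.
ŷ = 25.5299

To predict y for x = 6.31, substitute into the regression equation:

ŷ = 18.9606 + 1.0411 × 6.31
ŷ = 18.9606 + 6.5693
ŷ = 25.5299

This is a point prediction; actual observations scatter around it by roughly the residual standard deviation.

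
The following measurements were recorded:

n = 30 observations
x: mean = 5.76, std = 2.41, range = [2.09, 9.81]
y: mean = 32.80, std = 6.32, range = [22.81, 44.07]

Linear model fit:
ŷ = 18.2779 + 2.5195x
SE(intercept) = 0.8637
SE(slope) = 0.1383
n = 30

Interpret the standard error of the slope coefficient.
SE(β̂₁) = 0.1383 is the estimated standard deviation of the slope estimate across repeated samples; relative to β̂₁ = 2.5195 that is 5.5%, a precise estimate.

SE(β̂₁) = 0.1383 says: if we drew many samples of n = 30 from the same population and refit each time, the fitted slopes would scatter with a standard deviation of roughly 0.1383 around the true β₁.

Relative precision:
- SE / |β̂₁| = 0.1383 / 2.5195 = 5.5%
- Rule of thumb (under 20%: precise; 20% to under 50%: moderately precise; 50% or more: imprecise) → precise

Link to the t-test: t = β̂₁ / SE(β̂₁) = 2.5195 / 0.1383 = 18.2176, the statistic for H₀: β₁ = 0.

What drives SE(β̂₁): wider spread of x values → smaller SE; larger n (here n = 30) → smaller SE; more residual scatter → larger SE.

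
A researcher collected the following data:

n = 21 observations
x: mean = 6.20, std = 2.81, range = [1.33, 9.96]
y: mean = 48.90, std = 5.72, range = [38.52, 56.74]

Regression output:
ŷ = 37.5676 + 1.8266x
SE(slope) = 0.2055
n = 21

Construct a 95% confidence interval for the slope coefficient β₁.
The 95% CI for β₁ is (1.3965, 2.2567)

Confidence interval for the slope:

The 95% CI for β₁ is: β̂₁ ± t*(α/2, n-2) × SE(β̂₁)

Step 1: Find critical t-value
- Confidence level = 0.95
- Degrees of freedom = n - 2 = 21 - 2 = 19
- t*(α/2, 19) = 2.0930

Step 2: Calculate margin of error
Margin = 2.0930 × 0.2055 = 0.4301

Step 3: Construct interval
CI = 1.8266 ± 0.4301
CI = (1.3965, 2.2567)

Interpretation: intervals built this way capture the true β₁ in 95% of repeated samples; here the plausible range for the per-unit effect of x on y is 1.3965 to 2.2567.
The interval does not include 0, suggesting a significant linear relationship.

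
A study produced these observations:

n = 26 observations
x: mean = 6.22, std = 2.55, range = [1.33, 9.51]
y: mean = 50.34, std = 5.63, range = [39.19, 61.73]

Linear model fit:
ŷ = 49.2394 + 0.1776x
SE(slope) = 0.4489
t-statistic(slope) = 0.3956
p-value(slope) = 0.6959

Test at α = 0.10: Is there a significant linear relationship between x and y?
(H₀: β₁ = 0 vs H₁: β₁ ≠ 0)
p-value = 0.6959 ≥ α = 0.10, so we fail to reject H₀. The relationship is not significant.

Hypothesis test for the slope coefficient:

H₀: β₁ = 0 (no linear relationship)
H₁: β₁ ≠ 0 (linear relationship exists)

Test statistic: t = β̂₁ / SE(β̂₁) = 0.1776 / 0.4489 = 0.3956

With df = 24, the two-sided p-value for |t| = 0.3956 is 0.6959.

Decision rule: reject H₀ if p-value < α.
p-value = 0.6959 ≥ α = 0.10 → fail to reject H₀.

Conclusion: the linear association between x and y is not significant at the 10% level.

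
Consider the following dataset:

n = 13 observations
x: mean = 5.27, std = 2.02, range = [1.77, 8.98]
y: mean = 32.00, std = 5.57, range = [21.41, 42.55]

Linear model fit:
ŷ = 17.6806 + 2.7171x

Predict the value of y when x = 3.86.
ŷ = 28.1686

x = 3.86 lies inside the observed range [1.77, 8.98], so the fitted equation applies directly:

ŷ = 17.6806 + 2.7171 × 3.86
ŷ = 17.6806 + 10.4880
ŷ = 28.1686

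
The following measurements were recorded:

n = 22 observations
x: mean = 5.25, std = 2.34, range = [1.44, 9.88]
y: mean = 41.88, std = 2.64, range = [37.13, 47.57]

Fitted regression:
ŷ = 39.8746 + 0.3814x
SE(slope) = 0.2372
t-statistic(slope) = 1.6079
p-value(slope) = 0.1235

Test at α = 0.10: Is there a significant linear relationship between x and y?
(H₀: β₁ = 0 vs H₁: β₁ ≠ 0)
Fail to reject H₀: p-value = 0.1235 ≥ α = 0.10. The linear relationship is not significant at the 10% level.

Hypothesis test for the slope coefficient:

H₀: β₁ = 0 (no linear relationship)
H₁: β₁ ≠ 0 (linear relationship exists)

Test statistic: t = β̂₁ / SE(β̂₁) = 0.3814 / 0.2372 = 1.6079

With df = 20, the two-sided p-value for |t| = 1.6079 is 0.1235.

Decision rule: reject H₀ if p-value < α.
p-value = 0.1235 ≥ α = 0.10 → fail to reject H₀.

At α = 0.10 the data do not provide convincing evidence of a nonzero slope.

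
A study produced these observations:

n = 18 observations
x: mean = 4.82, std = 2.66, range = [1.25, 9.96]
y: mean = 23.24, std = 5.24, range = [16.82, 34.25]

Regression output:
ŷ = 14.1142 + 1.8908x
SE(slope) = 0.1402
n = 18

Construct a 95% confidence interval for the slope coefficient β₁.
The 95% CI for β₁ is (1.5936, 2.1880)

Confidence interval for the slope:

The 95% CI for β₁ is: β̂₁ ± t*(α/2, n-2) × SE(β̂₁)

Step 1: Find critical t-value
- Confidence level = 0.95
- Degrees of freedom = n - 2 = 18 - 2 = 16
- t*(α/2, 16) = 2.1199

Step 2: Calculate margin of error
Margin = 2.1199 × 0.1402 = 0.2972

Step 3: Construct interval
CI = 1.8908 ± 0.2972
CI = (1.5936, 2.1880)

Interpretation: intervals built this way capture the true β₁ in 95% of repeated samples; here the plausible range for the per-unit effect of x on y is 1.5936 to 2.1880.
Both endpoints are positive, so the data support a genuinely positive slope at this confidence level.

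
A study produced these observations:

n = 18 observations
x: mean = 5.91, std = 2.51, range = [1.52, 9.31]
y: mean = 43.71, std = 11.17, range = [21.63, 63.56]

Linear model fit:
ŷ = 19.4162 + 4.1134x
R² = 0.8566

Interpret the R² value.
R² = 0.8566 means 85.66% of the variation in y is explained by the linear relationship with x. This indicates a strong fit.

R² (coefficient of determination) measures the proportion of variance in y explained by the regression model.

Here R² = 0.8566:
- Explained: 85.66% of the variation in y
- Unexplained (residual): 100% − 85.66% = 14.34%
- Rule of thumb (below 0.3 weak; 0.3 to below 0.7 moderate; 0.7 and above strong) → strong

Calculation: R² = 1 − (SS_res / SS_tot), where SS_res is the sum of squared residuals and SS_tot the total sum of squares.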